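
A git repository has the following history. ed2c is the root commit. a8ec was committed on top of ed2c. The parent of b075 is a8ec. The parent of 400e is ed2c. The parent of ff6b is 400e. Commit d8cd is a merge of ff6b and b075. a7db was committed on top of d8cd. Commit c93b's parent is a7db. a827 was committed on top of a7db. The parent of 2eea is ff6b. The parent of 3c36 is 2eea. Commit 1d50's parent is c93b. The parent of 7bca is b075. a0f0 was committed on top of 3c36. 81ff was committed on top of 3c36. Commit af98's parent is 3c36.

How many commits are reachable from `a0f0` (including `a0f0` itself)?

Walking parent pointers from a0f0: reachable set = {2eea, 3c36, 400e, a0f0, ed2c, ff6b}.
That is 6 commits.

6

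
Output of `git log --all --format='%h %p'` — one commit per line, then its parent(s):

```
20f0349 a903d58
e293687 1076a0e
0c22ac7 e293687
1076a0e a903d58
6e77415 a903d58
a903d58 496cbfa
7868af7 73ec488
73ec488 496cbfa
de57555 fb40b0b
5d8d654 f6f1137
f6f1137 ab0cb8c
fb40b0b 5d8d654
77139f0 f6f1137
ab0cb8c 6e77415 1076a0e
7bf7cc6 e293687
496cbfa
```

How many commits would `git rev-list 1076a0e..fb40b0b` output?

Reachable from fb40b0b: {1076a0e, 496cbfa, 5d8d654, 6e77415, a903d58, ab0cb8c, f6f1137, fb40b0b}.
Reachable from 1076a0e: {1076a0e, 496cbfa, a903d58}.
In fb40b0b's history but not 1076a0e's: {5d8d654, 6e77415, ab0cb8c, f6f1137, fb40b0b} — 5 commits.

5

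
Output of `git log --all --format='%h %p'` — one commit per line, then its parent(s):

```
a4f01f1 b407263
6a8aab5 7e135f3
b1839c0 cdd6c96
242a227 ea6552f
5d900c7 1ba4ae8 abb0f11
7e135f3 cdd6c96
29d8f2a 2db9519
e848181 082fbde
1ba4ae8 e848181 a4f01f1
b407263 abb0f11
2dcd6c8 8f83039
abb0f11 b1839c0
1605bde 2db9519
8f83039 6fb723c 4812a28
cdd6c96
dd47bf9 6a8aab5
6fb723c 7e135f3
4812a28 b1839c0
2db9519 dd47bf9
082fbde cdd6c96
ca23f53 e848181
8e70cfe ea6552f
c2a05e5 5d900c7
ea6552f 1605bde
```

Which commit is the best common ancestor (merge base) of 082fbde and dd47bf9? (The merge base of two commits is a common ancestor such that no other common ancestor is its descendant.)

Ancestors of 082fbde: {082fbde, cdd6c96}.
Ancestors of dd47bf9: {6a8aab5, 7e135f3, cdd6c96, dd47bf9}.
Common ancestors: {cdd6c96}.
The only common ancestor is cdd6c96, so it is the merge base.

cdd6c96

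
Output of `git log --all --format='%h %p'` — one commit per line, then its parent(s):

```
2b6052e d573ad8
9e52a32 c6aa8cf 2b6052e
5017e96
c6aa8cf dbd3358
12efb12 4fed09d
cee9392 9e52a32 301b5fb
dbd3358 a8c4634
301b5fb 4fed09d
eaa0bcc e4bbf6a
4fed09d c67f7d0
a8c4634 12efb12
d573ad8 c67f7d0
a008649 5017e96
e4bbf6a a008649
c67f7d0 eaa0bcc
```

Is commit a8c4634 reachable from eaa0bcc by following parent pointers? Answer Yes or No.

No

Ancestors of eaa0bcc: {5017e96, a008649, e4bbf6a, eaa0bcc}.
a8c4634 is not in that set, so it is not an ancestor of eaa0bcc.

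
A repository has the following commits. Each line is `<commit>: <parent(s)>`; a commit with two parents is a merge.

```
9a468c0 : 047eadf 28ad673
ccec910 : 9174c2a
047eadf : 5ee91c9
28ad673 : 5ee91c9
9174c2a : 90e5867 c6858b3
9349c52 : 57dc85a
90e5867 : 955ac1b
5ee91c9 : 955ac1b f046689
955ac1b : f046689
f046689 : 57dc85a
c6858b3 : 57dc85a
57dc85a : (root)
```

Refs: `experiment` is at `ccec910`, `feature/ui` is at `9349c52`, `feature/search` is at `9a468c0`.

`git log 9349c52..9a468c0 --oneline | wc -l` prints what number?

Reachable from 9a468c0: {047eadf, 28ad673, 57dc85a, 5ee91c9, 955ac1b, 9a468c0, f046689}.
Reachable from 9349c52: {57dc85a, 9349c52}.
In 9a468c0's history but not 9349c52's: {047eadf, 28ad673, 5ee91c9, 955ac1b, 9a468c0, f046689} — 6 commits.

6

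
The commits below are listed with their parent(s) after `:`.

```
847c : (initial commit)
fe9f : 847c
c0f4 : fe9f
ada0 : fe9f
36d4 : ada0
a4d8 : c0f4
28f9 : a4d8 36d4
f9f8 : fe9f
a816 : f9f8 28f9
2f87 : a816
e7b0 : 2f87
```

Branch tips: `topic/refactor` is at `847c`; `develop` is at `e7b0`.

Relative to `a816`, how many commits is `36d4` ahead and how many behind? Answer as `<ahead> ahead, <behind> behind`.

0 ahead, 5 behind

Reachable from 36d4: {36d4, 847c, ada0, fe9f}.
Reachable from a816: {28f9, 36d4, 847c, a4d8, a816, ada0, c0f4, f9f8, fe9f}.
Only in 36d4's history (ahead): {} — 0.
Only in a816's history (behind): {28f9, a4d8, a816, c0f4, f9f8} — 5.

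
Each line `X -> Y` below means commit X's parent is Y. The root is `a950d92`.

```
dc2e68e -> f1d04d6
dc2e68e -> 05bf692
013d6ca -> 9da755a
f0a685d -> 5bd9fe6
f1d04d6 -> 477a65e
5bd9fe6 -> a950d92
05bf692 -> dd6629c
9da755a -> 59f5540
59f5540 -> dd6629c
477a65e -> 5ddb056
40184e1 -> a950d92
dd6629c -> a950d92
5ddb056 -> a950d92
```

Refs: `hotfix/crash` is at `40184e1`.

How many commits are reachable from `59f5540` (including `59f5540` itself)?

Walking parent pointers from 59f5540: reachable set = {59f5540, a950d92, dd6629c}.
That is 3 commits.

3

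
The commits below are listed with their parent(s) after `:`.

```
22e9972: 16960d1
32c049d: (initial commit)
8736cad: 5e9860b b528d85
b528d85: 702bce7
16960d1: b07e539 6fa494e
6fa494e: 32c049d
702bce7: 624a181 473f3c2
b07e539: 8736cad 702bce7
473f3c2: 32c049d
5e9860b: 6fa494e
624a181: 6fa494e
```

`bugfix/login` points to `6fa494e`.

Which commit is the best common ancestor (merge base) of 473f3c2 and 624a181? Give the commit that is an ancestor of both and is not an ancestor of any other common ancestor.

Ancestors of 473f3c2: {32c049d, 473f3c2}.
Ancestors of 624a181: {32c049d, 624a181, 6fa494e}.
Common ancestors: {32c049d}.
The only common ancestor is 32c049d, so it is the merge base.

32c049d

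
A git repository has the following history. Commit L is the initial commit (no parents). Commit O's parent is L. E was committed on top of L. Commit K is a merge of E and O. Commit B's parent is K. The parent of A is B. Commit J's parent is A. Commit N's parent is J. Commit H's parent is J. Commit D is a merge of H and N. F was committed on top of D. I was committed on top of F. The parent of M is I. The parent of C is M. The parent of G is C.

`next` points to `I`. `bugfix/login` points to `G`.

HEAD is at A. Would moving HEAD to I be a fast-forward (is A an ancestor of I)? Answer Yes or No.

Yes

A fast-forward from A to I is possible iff A is an ancestor of I.
Ancestors of I: {A, B, D, E, F, H, I, J, K, L, N, O}.
A is among them, so fast-forward is possible.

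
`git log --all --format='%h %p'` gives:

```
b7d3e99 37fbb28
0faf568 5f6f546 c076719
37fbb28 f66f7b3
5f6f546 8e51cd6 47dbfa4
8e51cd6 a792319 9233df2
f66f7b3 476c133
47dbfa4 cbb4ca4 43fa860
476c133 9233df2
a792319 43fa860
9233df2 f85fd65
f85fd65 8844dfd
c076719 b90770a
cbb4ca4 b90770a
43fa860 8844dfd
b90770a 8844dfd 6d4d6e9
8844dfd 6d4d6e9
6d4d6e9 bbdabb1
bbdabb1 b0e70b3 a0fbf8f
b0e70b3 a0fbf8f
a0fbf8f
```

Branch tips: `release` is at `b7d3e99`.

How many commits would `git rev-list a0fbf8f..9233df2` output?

Reachable from 9233df2: {6d4d6e9, 8844dfd, 9233df2, a0fbf8f, b0e70b3, bbdabb1, f85fd65}.
Reachable from a0fbf8f: {a0fbf8f}.
In 9233df2's history but not a0fbf8f's: {6d4d6e9, 8844dfd, 9233df2, b0e70b3, bbdabb1, f85fd65} — 6 commits.

6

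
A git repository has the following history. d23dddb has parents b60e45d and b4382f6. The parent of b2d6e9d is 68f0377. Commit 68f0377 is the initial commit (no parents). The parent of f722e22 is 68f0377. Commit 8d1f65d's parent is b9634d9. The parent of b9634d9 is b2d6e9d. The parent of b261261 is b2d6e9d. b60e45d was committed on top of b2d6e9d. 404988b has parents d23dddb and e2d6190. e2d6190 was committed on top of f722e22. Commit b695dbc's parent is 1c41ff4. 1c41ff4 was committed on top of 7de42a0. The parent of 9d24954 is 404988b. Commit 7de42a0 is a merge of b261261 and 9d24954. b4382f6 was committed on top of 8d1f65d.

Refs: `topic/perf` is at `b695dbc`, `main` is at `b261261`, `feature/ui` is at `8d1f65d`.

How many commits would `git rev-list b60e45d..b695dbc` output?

12

Reachable from b695dbc: {1c41ff4, 404988b, 68f0377, 7de42a0, 8d1f65d, 9d24954, b261261, b2d6e9d, b4382f6, b60e45d, b695dbc, b9634d9, d23dddb, e2d6190, f722e22}.
Reachable from b60e45d: {68f0377, b2d6e9d, b60e45d}.
In b695dbc's history but not b60e45d's: {1c41ff4, 404988b, 7de42a0, 8d1f65d, 9d24954, b261261, b4382f6, b695dbc, b9634d9, d23dddb, e2d6190, f722e22} — 12 commits.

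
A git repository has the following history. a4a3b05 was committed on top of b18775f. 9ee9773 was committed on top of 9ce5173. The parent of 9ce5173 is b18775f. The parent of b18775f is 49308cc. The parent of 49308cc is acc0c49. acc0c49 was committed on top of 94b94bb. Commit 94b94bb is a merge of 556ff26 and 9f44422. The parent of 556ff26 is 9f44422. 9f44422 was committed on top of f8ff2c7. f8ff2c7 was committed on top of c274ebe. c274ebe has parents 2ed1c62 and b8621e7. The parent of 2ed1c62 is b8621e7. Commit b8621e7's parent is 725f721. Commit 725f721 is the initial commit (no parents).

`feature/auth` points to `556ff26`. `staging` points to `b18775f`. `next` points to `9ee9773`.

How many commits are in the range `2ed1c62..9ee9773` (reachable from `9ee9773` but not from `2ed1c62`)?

10

Reachable from 9ee9773: {2ed1c62, 49308cc, 556ff26, 725f721, 94b94bb, 9ce5173, 9ee9773, 9f44422, acc0c49, b18775f, b8621e7, c274ebe, f8ff2c7}.
Reachable from 2ed1c62: {2ed1c62, 725f721, b8621e7}.
In 9ee9773's history but not 2ed1c62's: {49308cc, 556ff26, 94b94bb, 9ce5173, 9ee9773, 9f44422, acc0c49, b18775f, c274ebe, f8ff2c7} — 10 commits.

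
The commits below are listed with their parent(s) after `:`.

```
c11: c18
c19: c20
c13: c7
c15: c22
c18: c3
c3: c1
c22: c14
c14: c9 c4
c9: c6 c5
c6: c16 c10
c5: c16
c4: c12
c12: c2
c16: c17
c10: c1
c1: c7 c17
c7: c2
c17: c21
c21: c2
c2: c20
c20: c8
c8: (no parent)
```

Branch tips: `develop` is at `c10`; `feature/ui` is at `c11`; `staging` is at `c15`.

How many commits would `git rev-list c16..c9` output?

Reachable from c9: {c1, c10, c16, c17, c2, c20, c21, c5, c6, c7, c8, c9}.
Reachable from c16: {c16, c17, c2, c20, c21, c8}.
In c9's history but not c16's: {c1, c10, c5, c6, c7, c9} — 6 commits.

6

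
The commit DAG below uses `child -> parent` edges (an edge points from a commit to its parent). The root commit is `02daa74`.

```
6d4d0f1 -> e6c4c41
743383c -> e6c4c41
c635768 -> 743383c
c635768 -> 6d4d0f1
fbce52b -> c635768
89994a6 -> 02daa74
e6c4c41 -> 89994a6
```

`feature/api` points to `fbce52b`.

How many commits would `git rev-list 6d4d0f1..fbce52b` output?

Reachable from fbce52b: {02daa74, 6d4d0f1, 743383c, 89994a6, c635768, e6c4c41, fbce52b}.
Reachable from 6d4d0f1: {02daa74, 6d4d0f1, 89994a6, e6c4c41}.
In fbce52b's history but not 6d4d0f1's: {743383c, c635768, fbce52b} — 3 commits.

3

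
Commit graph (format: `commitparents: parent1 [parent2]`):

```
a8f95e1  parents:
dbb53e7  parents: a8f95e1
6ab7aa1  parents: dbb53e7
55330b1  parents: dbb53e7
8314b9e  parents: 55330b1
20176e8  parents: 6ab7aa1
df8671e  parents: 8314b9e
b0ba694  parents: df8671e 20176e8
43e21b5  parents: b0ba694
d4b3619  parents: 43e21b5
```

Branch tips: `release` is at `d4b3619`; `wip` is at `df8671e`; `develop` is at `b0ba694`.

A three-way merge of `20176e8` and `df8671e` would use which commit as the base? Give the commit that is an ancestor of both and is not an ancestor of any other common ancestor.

Ancestors of 20176e8: {20176e8, 6ab7aa1, a8f95e1, dbb53e7}.
Ancestors of df8671e: {55330b1, 8314b9e, a8f95e1, dbb53e7, df8671e}.
Common ancestors: {a8f95e1, dbb53e7}.
Among these, dbb53e7 is not an ancestor of any other common ancestor — it is the merge base.

dbb53e7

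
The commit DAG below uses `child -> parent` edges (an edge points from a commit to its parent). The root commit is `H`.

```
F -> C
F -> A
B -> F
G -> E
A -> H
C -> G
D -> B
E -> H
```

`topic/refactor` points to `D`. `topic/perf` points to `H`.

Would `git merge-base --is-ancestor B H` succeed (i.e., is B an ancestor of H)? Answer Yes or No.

No

Ancestors of H: {H}.
B is not in that set, so it is not an ancestor of H.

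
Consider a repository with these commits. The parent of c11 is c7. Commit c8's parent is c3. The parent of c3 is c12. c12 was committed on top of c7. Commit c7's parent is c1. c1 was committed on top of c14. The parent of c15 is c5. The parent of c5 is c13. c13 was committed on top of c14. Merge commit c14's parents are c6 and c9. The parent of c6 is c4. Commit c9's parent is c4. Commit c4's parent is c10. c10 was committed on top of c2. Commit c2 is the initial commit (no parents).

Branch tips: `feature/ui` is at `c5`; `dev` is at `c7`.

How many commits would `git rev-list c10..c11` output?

Reachable from c11: {c1, c10, c11, c14, c2, c4, c6, c7, c9}.
Reachable from c10: {c10, c2}.
In c11's history but not c10's: {c1, c11, c14, c4, c6, c7, c9} — 7 commits.

7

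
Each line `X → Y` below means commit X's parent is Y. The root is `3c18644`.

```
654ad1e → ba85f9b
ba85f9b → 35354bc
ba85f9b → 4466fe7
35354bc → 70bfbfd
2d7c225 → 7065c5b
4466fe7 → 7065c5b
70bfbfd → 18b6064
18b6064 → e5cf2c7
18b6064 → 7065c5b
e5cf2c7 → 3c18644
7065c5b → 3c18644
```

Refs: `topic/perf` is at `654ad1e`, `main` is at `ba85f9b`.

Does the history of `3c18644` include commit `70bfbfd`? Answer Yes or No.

Ancestors of 3c18644: {3c18644}.
70bfbfd is not in that set, so it is not an ancestor of 3c18644.

No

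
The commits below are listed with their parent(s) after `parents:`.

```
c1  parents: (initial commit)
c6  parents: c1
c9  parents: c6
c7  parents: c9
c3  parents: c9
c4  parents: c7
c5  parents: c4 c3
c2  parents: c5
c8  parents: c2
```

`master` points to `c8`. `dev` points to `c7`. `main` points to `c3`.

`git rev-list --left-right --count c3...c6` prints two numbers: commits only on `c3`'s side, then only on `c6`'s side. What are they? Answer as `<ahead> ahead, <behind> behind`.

Reachable from c3: {c1, c3, c6, c9}.
Reachable from c6: {c1, c6}.
Only in c3's history (ahead): {c3, c9} — 2.
Only in c6's history (behind): {} — 0.

2 ahead, 0 behind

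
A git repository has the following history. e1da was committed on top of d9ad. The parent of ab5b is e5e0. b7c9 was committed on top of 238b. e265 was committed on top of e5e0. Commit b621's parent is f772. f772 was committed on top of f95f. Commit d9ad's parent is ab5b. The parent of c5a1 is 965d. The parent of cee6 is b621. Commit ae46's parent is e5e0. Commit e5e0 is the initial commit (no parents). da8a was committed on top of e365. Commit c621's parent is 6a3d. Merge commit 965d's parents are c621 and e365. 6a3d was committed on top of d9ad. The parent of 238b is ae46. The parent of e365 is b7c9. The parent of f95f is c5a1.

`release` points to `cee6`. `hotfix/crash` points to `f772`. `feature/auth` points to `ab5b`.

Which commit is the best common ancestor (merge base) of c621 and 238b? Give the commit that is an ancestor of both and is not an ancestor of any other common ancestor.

e5e0

Ancestors of c621: {6a3d, ab5b, c621, d9ad, e5e0}.
Ancestors of 238b: {238b, ae46, e5e0}.
Common ancestors: {e5e0}.
The only common ancestor is e5e0, so it is the merge base.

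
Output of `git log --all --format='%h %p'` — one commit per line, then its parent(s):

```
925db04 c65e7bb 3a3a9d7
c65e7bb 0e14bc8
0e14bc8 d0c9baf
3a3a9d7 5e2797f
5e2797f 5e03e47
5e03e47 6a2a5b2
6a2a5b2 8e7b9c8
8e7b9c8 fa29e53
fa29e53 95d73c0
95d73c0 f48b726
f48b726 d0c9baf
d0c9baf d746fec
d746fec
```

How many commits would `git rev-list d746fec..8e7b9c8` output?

5

Reachable from 8e7b9c8: {8e7b9c8, 95d73c0, d0c9baf, d746fec, f48b726, fa29e53}.
Reachable from d746fec: {d746fec}.
In 8e7b9c8's history but not d746fec's: {8e7b9c8, 95d73c0, d0c9baf, f48b726, fa29e53} — 5 commits.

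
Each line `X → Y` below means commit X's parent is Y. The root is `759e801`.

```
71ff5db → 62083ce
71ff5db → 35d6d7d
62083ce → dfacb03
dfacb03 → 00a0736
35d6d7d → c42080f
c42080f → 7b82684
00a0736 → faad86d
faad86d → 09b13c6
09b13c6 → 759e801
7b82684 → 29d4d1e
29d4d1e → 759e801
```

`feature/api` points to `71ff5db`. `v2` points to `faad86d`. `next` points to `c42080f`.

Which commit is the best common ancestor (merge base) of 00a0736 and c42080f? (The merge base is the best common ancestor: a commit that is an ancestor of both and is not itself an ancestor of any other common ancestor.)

Ancestors of 00a0736: {00a0736, 09b13c6, 759e801, faad86d}.
Ancestors of c42080f: {29d4d1e, 759e801, 7b82684, c42080f}.
Common ancestors: {759e801}.
The only common ancestor is 759e801, so it is the merge base.

759e801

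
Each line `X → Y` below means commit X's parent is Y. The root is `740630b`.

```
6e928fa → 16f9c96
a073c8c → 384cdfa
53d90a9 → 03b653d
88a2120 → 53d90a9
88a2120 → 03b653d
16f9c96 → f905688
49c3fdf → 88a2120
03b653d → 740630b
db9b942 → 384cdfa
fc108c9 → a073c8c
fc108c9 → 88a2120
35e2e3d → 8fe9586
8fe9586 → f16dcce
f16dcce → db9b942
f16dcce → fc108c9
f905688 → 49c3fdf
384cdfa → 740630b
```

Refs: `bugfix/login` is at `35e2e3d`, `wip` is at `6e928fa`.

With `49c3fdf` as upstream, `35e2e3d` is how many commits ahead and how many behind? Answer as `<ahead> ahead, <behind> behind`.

Reachable from 35e2e3d: {03b653d, 35e2e3d, 384cdfa, 53d90a9, 740630b, 88a2120, 8fe9586, a073c8c, db9b942, f16dcce, fc108c9}.
Reachable from 49c3fdf: {03b653d, 49c3fdf, 53d90a9, 740630b, 88a2120}.
Only in 35e2e3d's history (ahead): {35e2e3d, 384cdfa, 8fe9586, a073c8c, db9b942, f16dcce, fc108c9} — 7.
Only in 49c3fdf's history (behind): {49c3fdf} — 1.

7 ahead, 1 behind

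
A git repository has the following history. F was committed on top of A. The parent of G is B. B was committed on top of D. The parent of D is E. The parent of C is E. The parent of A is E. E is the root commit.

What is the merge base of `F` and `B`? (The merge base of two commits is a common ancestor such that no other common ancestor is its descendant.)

E

Ancestors of F: {A, E, F}.
Ancestors of B: {B, D, E}.
Common ancestors: {E}.
The only common ancestor is E, so it is the merge base.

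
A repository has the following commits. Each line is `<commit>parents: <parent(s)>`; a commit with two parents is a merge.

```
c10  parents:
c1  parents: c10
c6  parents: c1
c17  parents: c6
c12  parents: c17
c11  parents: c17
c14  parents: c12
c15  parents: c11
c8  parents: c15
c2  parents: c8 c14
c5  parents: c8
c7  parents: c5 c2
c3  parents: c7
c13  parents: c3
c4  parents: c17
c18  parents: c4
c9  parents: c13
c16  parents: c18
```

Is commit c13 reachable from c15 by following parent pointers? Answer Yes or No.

No

Ancestors of c15: {c1, c10, c11, c15, c17, c6}.
c13 is not in that set, so it is not an ancestor of c15.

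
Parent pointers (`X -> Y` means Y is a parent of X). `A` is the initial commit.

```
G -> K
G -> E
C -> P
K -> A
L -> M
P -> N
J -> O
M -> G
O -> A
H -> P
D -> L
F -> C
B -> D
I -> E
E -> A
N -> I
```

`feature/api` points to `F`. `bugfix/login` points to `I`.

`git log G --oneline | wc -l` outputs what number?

4

Walking parent pointers from G: reachable set = {A, E, G, K}.
That is 4 commits.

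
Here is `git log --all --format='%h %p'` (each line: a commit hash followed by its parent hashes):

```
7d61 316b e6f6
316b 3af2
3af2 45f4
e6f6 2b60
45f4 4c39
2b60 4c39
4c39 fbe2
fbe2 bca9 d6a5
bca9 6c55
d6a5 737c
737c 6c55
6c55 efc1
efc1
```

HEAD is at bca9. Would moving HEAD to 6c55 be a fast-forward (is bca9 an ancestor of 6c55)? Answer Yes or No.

No

A fast-forward from bca9 to 6c55 is possible iff bca9 is an ancestor of 6c55.
Ancestors of 6c55: {6c55, efc1}.
bca9 is not among them, so fast-forward is not possible.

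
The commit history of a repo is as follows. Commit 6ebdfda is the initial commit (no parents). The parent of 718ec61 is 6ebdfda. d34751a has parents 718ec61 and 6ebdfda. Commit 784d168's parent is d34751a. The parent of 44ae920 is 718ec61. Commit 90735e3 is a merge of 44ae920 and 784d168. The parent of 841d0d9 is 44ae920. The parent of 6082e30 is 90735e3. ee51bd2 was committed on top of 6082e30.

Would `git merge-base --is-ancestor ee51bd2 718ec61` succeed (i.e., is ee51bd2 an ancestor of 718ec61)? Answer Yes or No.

No

Ancestors of 718ec61: {6ebdfda, 718ec61}.
ee51bd2 is not in that set, so it is not an ancestor of 718ec61.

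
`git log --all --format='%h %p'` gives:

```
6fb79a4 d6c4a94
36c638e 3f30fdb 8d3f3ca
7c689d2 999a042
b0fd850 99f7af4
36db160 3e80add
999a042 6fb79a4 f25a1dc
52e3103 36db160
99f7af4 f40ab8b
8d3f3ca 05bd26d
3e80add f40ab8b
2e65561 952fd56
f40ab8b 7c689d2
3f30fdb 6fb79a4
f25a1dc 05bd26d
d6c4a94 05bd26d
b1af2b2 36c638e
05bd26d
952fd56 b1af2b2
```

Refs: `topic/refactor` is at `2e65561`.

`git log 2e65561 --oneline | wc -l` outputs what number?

Walking parent pointers from 2e65561: reachable set = {05bd26d, 2e65561, 36c638e, 3f30fdb, 6fb79a4, 8d3f3ca, 952fd56, b1af2b2, d6c4a94}.
That is 9 commits.

9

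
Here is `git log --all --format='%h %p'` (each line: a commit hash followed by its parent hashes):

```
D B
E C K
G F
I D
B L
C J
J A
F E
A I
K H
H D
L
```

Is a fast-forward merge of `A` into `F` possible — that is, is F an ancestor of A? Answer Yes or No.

A fast-forward from F to A is possible iff F is an ancestor of A.
Ancestors of A: {A, B, D, I, L}.
F is not among them, so fast-forward is not possible.

No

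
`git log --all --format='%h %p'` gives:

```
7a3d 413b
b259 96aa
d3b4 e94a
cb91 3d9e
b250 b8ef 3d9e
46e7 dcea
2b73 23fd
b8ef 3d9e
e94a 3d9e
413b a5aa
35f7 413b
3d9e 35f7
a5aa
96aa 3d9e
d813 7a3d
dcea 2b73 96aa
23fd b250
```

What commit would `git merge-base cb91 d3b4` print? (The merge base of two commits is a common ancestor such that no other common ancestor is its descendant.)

3d9e

Ancestors of cb91: {35f7, 3d9e, 413b, a5aa, cb91}.
Ancestors of d3b4: {35f7, 3d9e, 413b, a5aa, d3b4, e94a}.
Common ancestors: {35f7, 3d9e, 413b, a5aa}.
Among these, 3d9e is not an ancestor of any other common ancestor — it is the merge base.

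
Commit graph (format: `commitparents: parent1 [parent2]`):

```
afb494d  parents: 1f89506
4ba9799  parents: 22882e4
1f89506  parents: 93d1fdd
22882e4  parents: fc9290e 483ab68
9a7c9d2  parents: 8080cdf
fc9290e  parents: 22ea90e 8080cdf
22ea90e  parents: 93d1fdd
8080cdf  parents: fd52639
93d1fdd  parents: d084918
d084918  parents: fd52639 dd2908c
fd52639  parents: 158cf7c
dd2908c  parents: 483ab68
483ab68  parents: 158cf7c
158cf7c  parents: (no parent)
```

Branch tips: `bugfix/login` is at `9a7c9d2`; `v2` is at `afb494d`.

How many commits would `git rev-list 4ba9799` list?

11

Walking parent pointers from 4ba9799: reachable set = {158cf7c, 22882e4, 22ea90e, 483ab68, 4ba9799, 8080cdf, 93d1fdd, d084918, dd2908c, fc9290e, fd52639}.
That is 11 commits.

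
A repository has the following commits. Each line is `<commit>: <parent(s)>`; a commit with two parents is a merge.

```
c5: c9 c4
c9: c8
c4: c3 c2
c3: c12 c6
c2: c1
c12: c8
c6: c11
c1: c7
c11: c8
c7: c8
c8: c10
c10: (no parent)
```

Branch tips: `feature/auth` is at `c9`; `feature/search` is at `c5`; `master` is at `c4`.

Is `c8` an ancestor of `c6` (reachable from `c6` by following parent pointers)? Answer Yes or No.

Ancestors of c6 (commits reachable by following parents): {c10, c11, c6, c8}.
c8 is in that set, so it is an ancestor of c6.

Yes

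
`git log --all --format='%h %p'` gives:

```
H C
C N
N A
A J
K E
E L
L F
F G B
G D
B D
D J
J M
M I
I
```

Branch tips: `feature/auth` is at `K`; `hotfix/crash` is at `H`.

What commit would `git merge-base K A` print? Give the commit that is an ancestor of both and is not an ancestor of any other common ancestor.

J

Ancestors of K: {B, D, E, F, G, I, J, K, L, M}.
Ancestors of A: {A, I, J, M}.
Common ancestors: {I, J, M}.
Among these, J is not an ancestor of any other common ancestor — it is the merge base.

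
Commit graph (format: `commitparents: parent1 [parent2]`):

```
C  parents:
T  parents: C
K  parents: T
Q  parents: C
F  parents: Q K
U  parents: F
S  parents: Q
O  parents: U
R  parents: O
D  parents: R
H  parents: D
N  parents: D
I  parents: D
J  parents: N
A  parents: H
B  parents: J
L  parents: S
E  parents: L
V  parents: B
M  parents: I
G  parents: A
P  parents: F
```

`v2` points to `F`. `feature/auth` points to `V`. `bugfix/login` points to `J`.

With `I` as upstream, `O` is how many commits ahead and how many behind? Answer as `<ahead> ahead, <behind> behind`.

Reachable from O: {C, F, K, O, Q, T, U}.
Reachable from I: {C, D, F, I, K, O, Q, R, T, U}.
Only in O's history (ahead): {} — 0.
Only in I's history (behind): {D, I, R} — 3.

0 ahead, 3 behind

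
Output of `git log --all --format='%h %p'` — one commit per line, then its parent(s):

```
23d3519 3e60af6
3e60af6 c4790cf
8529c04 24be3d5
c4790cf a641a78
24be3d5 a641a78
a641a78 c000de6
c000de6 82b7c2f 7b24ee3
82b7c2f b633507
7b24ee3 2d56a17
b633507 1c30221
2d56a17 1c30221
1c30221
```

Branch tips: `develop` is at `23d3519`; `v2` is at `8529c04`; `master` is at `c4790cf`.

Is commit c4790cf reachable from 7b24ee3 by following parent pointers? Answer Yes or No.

Ancestors of 7b24ee3: {1c30221, 2d56a17, 7b24ee3}.
c4790cf is not in that set, so it is not an ancestor of 7b24ee3.

No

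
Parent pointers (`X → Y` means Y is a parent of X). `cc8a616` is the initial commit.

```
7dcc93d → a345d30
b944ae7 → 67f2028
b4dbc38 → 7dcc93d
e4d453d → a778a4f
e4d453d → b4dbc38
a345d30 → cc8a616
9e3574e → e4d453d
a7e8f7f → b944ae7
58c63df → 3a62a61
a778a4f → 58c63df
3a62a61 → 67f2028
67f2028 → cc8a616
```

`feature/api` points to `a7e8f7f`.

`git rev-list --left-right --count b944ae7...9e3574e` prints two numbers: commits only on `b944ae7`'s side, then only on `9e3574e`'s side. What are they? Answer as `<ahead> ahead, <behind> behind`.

Reachable from b944ae7: {67f2028, b944ae7, cc8a616}.
Reachable from 9e3574e: {3a62a61, 58c63df, 67f2028, 7dcc93d, 9e3574e, a345d30, a778a4f, b4dbc38, cc8a616, e4d453d}.
Only in b944ae7's history (ahead): {b944ae7} — 1.
Only in 9e3574e's history (behind): {3a62a61, 58c63df, 7dcc93d, 9e3574e, a345d30, a778a4f, b4dbc38, e4d453d} — 8.

1 ahead, 8 behind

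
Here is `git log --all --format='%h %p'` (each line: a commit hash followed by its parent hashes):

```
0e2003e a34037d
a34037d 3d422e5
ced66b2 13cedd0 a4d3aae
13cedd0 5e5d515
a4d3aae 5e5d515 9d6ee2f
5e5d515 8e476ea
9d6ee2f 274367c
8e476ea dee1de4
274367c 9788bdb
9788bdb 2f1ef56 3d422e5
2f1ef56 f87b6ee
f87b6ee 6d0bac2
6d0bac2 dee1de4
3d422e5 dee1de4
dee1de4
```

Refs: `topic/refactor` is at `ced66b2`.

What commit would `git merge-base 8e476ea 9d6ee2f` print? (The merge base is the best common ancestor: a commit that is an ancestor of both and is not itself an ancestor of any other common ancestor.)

dee1de4

Ancestors of 8e476ea: {8e476ea, dee1de4}.
Ancestors of 9d6ee2f: {274367c, 2f1ef56, 3d422e5, 6d0bac2, 9788bdb, 9d6ee2f, dee1de4, f87b6ee}.
Common ancestors: {dee1de4}.
The only common ancestor is dee1de4, so it is the merge base.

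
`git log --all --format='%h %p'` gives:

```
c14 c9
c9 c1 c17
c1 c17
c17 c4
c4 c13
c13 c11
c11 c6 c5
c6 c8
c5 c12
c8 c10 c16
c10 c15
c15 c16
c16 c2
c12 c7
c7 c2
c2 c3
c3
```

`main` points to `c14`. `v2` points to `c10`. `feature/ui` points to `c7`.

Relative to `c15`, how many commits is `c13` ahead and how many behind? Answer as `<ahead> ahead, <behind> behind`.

Reachable from c13: {c10, c11, c12, c13, c15, c16, c2, c3, c5, c6, c7, c8}.
Reachable from c15: {c15, c16, c2, c3}.
Only in c13's history (ahead): {c10, c11, c12, c13, c5, c6, c7, c8} — 8.
Only in c15's history (behind): {} — 0.

8 ahead, 0 behind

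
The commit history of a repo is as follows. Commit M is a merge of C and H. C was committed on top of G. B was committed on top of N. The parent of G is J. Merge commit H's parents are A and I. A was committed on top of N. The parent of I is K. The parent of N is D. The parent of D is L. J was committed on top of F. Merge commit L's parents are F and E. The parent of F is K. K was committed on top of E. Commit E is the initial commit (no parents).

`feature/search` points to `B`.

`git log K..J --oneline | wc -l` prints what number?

2

Reachable from J: {E, F, J, K}.
Reachable from K: {E, K}.
In J's history but not K's: {F, J} — 2 commits.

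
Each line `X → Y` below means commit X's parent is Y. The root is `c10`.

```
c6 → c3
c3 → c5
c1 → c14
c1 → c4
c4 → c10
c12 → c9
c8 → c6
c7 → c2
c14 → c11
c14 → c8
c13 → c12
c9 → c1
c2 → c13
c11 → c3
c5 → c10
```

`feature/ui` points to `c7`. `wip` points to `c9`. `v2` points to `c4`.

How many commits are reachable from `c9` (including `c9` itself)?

Walking parent pointers from c9: reachable set = {c1, c10, c11, c14, c3, c4, c5, c6, c8, c9}.
That is 10 commits.

10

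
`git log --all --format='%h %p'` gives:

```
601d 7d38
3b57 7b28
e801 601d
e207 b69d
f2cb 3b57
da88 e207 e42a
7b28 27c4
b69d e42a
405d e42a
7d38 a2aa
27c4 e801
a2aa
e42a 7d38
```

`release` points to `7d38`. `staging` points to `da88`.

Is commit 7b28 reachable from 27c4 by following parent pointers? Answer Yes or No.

No

Ancestors of 27c4: {27c4, 601d, 7d38, a2aa, e801}.
7b28 is not in that set, so it is not an ancestor of 27c4.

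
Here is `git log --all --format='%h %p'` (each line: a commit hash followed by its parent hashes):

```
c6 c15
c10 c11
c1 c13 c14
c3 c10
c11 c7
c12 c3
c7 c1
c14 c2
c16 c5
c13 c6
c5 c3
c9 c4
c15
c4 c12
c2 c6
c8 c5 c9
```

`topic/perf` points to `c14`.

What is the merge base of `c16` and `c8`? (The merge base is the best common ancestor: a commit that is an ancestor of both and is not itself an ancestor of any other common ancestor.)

Ancestors of c16: {c1, c10, c11, c13, c14, c15, c16, c2, c3, c5, c6, c7}.
Ancestors of c8: {c1, c10, c11, c12, c13, c14, c15, c2, c3, c4, c5, c6, c7, c8, c9}.
Common ancestors: {c1, c10, c11, c13, c14, c15, c2, c3, c5, c6, c7}.
Among these, c5 is not an ancestor of any other common ancestor — it is the merge base.

c5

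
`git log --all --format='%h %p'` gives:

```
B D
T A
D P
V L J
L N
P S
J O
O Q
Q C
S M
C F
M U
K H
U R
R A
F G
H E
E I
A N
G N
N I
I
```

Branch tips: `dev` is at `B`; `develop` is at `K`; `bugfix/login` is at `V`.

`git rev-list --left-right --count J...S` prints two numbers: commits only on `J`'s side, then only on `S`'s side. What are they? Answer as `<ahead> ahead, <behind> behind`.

Reachable from J: {C, F, G, I, J, N, O, Q}.
Reachable from S: {A, I, M, N, R, S, U}.
Only in J's history (ahead): {C, F, G, J, O, Q} — 6.
Only in S's history (behind): {A, M, R, S, U} — 5.

6 ahead, 5 behind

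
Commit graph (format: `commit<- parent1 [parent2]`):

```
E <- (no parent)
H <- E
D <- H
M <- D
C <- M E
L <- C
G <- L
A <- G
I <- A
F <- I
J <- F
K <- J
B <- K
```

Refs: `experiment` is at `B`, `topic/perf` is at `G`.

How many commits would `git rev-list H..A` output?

Reachable from A: {A, C, D, E, G, H, L, M}.
Reachable from H: {E, H}.
In A's history but not H's: {A, C, D, G, L, M} — 6 commits.

6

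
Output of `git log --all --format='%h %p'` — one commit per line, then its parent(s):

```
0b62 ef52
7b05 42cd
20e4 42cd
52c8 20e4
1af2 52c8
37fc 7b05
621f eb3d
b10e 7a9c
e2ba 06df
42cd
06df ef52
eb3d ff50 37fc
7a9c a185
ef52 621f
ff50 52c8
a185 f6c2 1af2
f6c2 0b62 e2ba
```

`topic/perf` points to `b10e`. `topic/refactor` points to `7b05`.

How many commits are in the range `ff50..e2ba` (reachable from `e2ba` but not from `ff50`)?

7

Reachable from e2ba: {06df, 20e4, 37fc, 42cd, 52c8, 621f, 7b05, e2ba, eb3d, ef52, ff50}.
Reachable from ff50: {20e4, 42cd, 52c8, ff50}.
In e2ba's history but not ff50's: {06df, 37fc, 621f, 7b05, e2ba, eb3d, ef52} — 7 commits.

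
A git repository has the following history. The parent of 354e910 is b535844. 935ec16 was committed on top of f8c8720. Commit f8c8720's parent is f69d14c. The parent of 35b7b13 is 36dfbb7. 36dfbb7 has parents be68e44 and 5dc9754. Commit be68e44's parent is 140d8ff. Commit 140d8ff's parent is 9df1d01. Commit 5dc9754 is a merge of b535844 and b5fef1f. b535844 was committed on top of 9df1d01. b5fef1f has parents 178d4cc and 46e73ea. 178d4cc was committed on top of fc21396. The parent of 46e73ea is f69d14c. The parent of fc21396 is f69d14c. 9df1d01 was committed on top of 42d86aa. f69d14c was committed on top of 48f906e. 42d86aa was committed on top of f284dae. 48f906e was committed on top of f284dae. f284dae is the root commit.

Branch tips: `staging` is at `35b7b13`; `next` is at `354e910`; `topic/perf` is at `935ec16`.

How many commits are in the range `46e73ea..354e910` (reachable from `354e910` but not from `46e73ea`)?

Reachable from 354e910: {354e910, 42d86aa, 9df1d01, b535844, f284dae}.
Reachable from 46e73ea: {46e73ea, 48f906e, f284dae, f69d14c}.
In 354e910's history but not 46e73ea's: {354e910, 42d86aa, 9df1d01, b535844} — 4 commits.

4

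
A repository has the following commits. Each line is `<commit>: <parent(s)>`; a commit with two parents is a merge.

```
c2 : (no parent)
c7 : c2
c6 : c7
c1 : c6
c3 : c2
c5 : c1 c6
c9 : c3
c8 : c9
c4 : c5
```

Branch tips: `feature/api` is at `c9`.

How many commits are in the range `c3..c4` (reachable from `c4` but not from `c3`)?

5

Reachable from c4: {c1, c2, c4, c5, c6, c7}.
Reachable from c3: {c2, c3}.
In c4's history but not c3's: {c1, c4, c5, c6, c7} — 5 commits.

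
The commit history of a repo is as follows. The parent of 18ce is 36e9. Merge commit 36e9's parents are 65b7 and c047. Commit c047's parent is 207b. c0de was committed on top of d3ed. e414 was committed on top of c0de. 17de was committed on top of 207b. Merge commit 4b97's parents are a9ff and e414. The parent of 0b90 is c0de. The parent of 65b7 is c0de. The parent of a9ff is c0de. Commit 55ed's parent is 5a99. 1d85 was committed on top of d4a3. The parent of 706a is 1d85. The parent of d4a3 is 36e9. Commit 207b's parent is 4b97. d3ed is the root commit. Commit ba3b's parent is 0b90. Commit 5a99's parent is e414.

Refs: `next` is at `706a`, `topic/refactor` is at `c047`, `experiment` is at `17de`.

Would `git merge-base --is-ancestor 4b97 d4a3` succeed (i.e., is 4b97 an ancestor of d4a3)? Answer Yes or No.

Ancestors of d4a3 (commits reachable by following parents): {207b, 36e9, 4b97, 65b7, a9ff, c047, c0de, d3ed, d4a3, e414}.
4b97 is in that set, so it is an ancestor of d4a3.

Yes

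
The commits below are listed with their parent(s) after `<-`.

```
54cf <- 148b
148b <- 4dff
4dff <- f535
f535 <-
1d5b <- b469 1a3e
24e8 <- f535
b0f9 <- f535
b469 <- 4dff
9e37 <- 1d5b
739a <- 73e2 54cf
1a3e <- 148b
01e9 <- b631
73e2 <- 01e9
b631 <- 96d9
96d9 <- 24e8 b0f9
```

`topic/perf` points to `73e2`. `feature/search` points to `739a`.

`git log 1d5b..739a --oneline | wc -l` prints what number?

Reachable from 739a: {01e9, 148b, 24e8, 4dff, 54cf, 739a, 73e2, 96d9, b0f9, b631, f535}.
Reachable from 1d5b: {148b, 1a3e, 1d5b, 4dff, b469, f535}.
In 739a's history but not 1d5b's: {01e9, 24e8, 54cf, 739a, 73e2, 96d9, b0f9, b631} — 8 commits.

8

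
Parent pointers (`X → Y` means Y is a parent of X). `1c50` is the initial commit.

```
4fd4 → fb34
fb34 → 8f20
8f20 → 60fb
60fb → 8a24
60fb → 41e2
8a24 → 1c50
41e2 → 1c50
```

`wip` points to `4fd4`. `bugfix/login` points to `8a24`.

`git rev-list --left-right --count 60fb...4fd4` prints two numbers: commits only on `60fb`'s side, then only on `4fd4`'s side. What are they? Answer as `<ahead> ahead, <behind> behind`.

Reachable from 60fb: {1c50, 41e2, 60fb, 8a24}.
Reachable from 4fd4: {1c50, 41e2, 4fd4, 60fb, 8a24, 8f20, fb34}.
Only in 60fb's history (ahead): {} — 0.
Only in 4fd4's history (behind): {4fd4, 8f20, fb34} — 3.

0 ahead, 3 behind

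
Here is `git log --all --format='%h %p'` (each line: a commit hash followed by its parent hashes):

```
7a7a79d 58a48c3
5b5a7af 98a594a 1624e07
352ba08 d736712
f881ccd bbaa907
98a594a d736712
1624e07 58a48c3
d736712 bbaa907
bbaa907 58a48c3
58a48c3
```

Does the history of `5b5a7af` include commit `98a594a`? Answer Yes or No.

Ancestors of 5b5a7af (commits reachable by following parents): {1624e07, 58a48c3, 5b5a7af, 98a594a, bbaa907, d736712}.
98a594a is in that set, so it is an ancestor of 5b5a7af.

Yes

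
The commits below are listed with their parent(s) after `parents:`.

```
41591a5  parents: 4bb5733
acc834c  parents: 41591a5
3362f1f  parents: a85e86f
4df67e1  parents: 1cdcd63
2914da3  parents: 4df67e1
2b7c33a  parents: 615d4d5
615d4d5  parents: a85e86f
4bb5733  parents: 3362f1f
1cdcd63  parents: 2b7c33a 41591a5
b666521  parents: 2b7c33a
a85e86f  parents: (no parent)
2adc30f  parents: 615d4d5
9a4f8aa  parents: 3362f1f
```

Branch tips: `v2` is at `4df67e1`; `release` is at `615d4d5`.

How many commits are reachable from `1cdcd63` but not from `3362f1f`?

Reachable from 1cdcd63: {1cdcd63, 2b7c33a, 3362f1f, 41591a5, 4bb5733, 615d4d5, a85e86f}.
Reachable from 3362f1f: {3362f1f, a85e86f}.
In 1cdcd63's history but not 3362f1f's: {1cdcd63, 2b7c33a, 41591a5, 4bb5733, 615d4d5} — 5 commits.

5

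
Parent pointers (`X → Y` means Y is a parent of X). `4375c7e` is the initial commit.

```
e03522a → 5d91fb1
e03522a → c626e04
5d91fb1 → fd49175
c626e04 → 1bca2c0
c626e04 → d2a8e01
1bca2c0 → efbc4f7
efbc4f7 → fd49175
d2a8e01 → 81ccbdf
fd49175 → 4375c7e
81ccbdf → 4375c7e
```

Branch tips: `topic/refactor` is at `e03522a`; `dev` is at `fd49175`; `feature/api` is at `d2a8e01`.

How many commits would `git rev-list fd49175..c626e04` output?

Reachable from c626e04: {1bca2c0, 4375c7e, 81ccbdf, c626e04, d2a8e01, efbc4f7, fd49175}.
Reachable from fd49175: {4375c7e, fd49175}.
In c626e04's history but not fd49175's: {1bca2c0, 81ccbdf, c626e04, d2a8e01, efbc4f7} — 5 commits.

5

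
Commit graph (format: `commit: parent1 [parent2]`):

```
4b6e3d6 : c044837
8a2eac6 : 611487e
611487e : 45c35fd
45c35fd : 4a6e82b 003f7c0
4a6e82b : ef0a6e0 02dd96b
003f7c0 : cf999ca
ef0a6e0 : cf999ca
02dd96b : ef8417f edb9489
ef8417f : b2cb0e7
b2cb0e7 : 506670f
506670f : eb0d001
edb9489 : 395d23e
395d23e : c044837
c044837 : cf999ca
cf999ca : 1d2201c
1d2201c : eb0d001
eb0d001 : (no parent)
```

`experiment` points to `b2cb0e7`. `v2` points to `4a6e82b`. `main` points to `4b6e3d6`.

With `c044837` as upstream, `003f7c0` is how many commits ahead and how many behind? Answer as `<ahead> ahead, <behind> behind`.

Reachable from 003f7c0: {003f7c0, 1d2201c, cf999ca, eb0d001}.
Reachable from c044837: {1d2201c, c044837, cf999ca, eb0d001}.
Only in 003f7c0's history (ahead): {003f7c0} — 1.
Only in c044837's history (behind): {c044837} — 1.

1 ahead, 1 behind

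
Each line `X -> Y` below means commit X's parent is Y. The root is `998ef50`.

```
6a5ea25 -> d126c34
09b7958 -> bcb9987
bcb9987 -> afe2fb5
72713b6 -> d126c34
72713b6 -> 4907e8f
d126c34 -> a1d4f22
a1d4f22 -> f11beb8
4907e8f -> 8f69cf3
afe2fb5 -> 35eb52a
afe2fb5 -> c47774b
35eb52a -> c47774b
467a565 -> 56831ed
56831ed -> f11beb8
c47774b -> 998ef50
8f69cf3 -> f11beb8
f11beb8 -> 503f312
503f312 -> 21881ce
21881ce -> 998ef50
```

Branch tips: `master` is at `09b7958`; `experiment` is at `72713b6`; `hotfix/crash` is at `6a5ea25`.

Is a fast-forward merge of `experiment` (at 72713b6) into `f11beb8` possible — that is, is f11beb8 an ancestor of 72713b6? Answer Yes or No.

Yes

A fast-forward from f11beb8 to 72713b6 is possible iff f11beb8 is an ancestor of 72713b6.
Ancestors of 72713b6: {21881ce, 4907e8f, 503f312, 72713b6, 8f69cf3, 998ef50, a1d4f22, d126c34, f11beb8}.
f11beb8 is among them, so fast-forward is possible.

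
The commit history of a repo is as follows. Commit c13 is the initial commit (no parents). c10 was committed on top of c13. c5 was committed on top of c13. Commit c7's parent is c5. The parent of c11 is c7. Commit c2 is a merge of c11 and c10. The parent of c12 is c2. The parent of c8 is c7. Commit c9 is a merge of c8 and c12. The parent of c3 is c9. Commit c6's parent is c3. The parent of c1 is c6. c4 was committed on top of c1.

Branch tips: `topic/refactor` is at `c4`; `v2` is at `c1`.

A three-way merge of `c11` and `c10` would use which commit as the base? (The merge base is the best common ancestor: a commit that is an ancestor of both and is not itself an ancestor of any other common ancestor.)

Ancestors of c11: {c11, c13, c5, c7}.
Ancestors of c10: {c10, c13}.
Common ancestors: {c13}.
The only common ancestor is c13, so it is the merge base.

c13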